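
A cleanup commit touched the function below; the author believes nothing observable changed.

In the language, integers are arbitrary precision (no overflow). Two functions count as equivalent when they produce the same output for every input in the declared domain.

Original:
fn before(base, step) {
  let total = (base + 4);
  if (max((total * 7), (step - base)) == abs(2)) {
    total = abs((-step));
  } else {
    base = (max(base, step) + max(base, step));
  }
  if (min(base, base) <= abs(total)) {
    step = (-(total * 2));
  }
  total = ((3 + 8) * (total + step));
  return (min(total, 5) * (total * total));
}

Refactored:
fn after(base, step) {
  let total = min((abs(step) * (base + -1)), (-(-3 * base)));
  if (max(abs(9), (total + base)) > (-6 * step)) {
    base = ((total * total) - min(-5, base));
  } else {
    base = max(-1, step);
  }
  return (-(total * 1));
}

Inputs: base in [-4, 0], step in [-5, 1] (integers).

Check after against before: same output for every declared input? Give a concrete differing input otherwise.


The rewrite breaks on base=-4, step=-5, where the results are 0 and 25.
before: total=0, then (max((total * 7), (step - base)) == abs(2)) is false, then base=-8, then (min(base, base) <= abs(total)) is true, then step=0, then total=0, then returns 0
after: total=-25, then (max(abs(9), (total + base)) > (-6 * step)) is false, then base=-1, then returns 25
verdict: not equivalent; witness: base=-4, step=-5


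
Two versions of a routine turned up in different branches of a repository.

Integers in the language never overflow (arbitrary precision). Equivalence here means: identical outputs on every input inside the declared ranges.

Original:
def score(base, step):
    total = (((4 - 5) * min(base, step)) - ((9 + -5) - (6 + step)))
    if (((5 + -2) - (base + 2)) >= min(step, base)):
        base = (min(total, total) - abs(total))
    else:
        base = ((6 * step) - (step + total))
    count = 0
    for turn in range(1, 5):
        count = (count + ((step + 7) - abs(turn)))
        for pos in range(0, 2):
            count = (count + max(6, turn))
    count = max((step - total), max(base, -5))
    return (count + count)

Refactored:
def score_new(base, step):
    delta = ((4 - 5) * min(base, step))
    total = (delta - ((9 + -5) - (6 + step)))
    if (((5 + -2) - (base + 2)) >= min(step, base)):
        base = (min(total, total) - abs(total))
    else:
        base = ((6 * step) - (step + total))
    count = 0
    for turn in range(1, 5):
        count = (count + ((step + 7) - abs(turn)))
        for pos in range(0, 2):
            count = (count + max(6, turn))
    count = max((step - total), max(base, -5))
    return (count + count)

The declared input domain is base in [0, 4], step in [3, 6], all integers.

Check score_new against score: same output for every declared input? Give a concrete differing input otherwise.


Changes here: local variable names differ; also statement counts differ; the full 20-point sweep finds no disagreement.
verdict: equivalent


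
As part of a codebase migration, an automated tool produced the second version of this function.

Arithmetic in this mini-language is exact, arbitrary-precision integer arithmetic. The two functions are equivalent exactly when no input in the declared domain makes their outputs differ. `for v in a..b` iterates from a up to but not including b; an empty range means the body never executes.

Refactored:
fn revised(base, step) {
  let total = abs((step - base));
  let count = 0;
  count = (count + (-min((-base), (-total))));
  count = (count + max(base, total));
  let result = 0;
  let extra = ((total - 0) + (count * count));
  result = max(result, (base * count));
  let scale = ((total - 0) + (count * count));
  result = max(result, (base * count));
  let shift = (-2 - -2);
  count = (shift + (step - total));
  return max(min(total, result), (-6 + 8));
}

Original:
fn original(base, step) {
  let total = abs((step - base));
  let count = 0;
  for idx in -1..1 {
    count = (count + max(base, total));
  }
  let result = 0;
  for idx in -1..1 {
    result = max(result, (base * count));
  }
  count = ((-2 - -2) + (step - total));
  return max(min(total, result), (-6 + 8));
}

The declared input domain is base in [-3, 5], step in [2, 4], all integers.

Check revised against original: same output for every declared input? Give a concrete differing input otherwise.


This is a faithful refactor — loop structure differs; min/max/abs usage differs; statement counts differ; local variable names differ; arithmetic usage differs; constant usage differs, but the computed results match everywhere.
As a probe, take base=3, step=3: original runs total=0, then count=0, then (idx=-1), then count=3, then (idx=0), then count=6, then result=0, then (idx=-1), then result=18, then (idx=0), then result=18, then count=3, then returns 2; revised runs total=0, then count=0, then count=3, then count=6, then result=0, then extra=36, then result=18, then scale=36, then result=18, then shift=0, then count=3, then returns 2; both end at 2.
Checked all 27 inputs in the declared domain: the outputs agree on every one.
verdict: equivalent


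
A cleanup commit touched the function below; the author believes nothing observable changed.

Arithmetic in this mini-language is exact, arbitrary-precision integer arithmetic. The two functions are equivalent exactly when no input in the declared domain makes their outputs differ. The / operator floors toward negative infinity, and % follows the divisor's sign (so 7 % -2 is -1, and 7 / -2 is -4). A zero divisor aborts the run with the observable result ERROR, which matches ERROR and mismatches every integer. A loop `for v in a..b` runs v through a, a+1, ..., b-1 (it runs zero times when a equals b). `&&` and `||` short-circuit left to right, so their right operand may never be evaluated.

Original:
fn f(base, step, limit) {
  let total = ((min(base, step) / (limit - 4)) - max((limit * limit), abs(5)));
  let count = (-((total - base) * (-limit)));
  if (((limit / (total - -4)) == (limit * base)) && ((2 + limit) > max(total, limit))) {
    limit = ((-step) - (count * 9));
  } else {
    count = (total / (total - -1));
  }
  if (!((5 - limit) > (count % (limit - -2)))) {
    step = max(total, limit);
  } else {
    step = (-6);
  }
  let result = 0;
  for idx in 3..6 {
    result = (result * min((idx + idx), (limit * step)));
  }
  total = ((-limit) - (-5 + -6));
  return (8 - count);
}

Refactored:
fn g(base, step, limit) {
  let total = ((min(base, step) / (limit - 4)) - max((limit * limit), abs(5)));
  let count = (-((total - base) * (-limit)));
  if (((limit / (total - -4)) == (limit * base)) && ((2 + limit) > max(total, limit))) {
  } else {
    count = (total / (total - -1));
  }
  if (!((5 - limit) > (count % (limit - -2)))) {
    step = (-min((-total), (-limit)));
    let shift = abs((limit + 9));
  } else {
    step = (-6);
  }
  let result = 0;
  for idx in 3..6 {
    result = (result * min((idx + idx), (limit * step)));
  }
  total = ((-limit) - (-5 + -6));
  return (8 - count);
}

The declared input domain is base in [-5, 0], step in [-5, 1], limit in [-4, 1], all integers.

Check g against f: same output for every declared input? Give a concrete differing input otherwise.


Consider the input base=-1, step=-5, limit=-2.
f: total := -5 | count := 8 | (((limit / (total - -4)) == (limit * base)) && ((2 + limit) > max(total, limit))): true | limit := -67 | (!((5 - limit) > (count % (limit - -2)))): false | step := -6 | result := 0 | iter idx=3: | result := 0 | iter idx=4: | result := 0 | iter idx=5: | result := 0 | total := 78 | result 0
g: total := -5 | count := 8 | (((limit / (total - -4)) == (limit * base)) && ((2 + limit) > max(total, limit))): true | divide-by-zero, output ERROR
0 vs ERROR — the two versions disagree here.
verdict: not equivalent; witness: base=-1, step=-5, limit=-2


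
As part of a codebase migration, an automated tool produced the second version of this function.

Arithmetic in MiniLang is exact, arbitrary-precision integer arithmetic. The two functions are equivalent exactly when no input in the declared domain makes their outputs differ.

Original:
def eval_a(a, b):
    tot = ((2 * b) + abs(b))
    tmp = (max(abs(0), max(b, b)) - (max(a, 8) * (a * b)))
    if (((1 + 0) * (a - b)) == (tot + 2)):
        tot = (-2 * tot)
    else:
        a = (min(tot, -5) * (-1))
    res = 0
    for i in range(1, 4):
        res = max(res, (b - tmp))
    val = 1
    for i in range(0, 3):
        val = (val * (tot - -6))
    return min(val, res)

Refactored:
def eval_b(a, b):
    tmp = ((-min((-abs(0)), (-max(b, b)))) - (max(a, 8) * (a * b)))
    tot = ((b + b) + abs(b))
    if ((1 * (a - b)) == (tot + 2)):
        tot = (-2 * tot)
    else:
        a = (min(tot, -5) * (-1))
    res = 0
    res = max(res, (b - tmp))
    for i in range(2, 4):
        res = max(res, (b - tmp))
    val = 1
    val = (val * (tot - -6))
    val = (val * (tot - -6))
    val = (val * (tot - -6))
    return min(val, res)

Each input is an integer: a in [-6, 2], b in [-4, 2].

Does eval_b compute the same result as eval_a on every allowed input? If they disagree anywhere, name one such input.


The two are interchangeable: loop structure differs, statement counts differ, constant usage differs, min/max/abs usage differs, arithmetic usage differs, and every declared input agrees.
One worked example (a=-2, b=-4) — eval_a: tot := -4 | tmp := -64 | (((1 + 0) * (a - b)) == (tot + 2)): false | a := 5 | res := 0 | iter i=1: | res := 60 | iter i=2: | res := 60 | iter i=3: | res := 60 | val := 1 | iter i=0: | val := 2 | iter i=1: | val := 4 | iter i=2: | val := 8 | result 8; eval_b: tmp := -64 | tot := -4 | ((1 * (a - b)) == (tot + 2)): false | a := 5 | res := 0 | res := 60 | iter i=2: | res := 60 | iter i=3: | res := 60 | val := 1 | val := 2 | val := 4 | val := 8 | result 8; agreement on 8.
Every one of the 63 inputs gives matching results.
verdict: equivalent


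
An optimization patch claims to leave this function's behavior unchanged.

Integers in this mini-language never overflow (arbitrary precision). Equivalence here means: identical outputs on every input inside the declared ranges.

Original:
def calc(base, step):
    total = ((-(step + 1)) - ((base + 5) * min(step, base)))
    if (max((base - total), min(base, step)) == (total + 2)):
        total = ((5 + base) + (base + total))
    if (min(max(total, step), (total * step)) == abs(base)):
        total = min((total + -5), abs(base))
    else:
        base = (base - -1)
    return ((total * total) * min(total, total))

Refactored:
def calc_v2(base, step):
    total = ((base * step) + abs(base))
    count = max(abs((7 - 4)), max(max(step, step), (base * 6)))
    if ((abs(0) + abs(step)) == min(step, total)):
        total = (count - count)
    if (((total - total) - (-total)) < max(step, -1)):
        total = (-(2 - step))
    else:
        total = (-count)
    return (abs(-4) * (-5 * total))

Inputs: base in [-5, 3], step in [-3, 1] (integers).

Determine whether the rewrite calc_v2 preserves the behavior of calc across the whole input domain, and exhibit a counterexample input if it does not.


base=-5, step=-3 yields 8 from calc but 60 from calc_v2.
verdict: not equivalent; witness: base=-5, step=-3


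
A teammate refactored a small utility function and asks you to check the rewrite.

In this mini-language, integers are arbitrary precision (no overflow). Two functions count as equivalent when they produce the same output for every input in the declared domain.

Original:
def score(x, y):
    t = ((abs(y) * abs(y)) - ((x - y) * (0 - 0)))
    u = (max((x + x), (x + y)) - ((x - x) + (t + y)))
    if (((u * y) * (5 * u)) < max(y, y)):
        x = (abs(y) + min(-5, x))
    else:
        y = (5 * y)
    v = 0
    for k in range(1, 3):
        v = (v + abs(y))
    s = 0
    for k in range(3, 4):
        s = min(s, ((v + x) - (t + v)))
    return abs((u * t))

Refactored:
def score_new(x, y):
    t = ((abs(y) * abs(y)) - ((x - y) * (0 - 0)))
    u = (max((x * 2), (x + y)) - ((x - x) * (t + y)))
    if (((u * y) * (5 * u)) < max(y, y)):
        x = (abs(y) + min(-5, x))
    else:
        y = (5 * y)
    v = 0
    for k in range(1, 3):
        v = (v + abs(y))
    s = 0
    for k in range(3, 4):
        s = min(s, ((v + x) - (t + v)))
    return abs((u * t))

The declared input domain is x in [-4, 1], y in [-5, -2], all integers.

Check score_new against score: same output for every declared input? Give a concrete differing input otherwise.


Input x=-4, y=-5: 700 from score versus 200 from score_new.
verdict: not equivalent; witness: x=-4, y=-5


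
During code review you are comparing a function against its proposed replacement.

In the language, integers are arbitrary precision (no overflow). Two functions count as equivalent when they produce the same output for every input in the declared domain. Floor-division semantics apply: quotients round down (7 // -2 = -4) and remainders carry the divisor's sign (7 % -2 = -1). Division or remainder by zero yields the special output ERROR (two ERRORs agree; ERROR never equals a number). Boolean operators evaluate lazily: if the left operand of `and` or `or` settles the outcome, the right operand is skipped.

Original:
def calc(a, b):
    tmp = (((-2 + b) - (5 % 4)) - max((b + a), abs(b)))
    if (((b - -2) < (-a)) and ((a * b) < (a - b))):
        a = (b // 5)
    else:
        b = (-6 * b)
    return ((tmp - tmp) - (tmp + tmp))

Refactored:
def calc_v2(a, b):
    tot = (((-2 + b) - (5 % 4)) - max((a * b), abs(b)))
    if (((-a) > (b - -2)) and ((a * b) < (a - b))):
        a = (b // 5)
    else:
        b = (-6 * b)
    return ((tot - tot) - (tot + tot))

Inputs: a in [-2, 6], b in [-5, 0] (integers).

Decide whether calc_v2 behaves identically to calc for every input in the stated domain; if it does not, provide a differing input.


Take a=-2, b=-5.
calc: tmp := -13 | (((b - -2) < (-a)) and ((a * b) < (a - b))): false | b := 30 | result 26
calc_v2: tot := -18 | (((-a) > (b - -2)) and ((a * b) < (a - b))): false | b := 30 | result 36
26 vs 36 — the two versions disagree here.
verdict: not equivalent; witness: a=-2, b=-5


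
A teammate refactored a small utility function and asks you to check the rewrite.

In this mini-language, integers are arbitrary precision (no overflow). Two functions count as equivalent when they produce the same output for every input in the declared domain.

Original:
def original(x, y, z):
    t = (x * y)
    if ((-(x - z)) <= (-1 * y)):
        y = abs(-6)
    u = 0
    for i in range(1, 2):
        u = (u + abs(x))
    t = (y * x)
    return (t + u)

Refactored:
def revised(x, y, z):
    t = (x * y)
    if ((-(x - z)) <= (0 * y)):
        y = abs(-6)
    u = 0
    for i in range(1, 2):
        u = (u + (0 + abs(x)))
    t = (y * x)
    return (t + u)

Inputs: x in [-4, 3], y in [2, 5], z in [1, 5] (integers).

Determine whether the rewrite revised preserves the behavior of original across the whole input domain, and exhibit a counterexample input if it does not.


On input x=1, y=2, z=1, original returns 3 while revised returns 7.
verdict: not equivalent; witness: x=1, y=2, z=1


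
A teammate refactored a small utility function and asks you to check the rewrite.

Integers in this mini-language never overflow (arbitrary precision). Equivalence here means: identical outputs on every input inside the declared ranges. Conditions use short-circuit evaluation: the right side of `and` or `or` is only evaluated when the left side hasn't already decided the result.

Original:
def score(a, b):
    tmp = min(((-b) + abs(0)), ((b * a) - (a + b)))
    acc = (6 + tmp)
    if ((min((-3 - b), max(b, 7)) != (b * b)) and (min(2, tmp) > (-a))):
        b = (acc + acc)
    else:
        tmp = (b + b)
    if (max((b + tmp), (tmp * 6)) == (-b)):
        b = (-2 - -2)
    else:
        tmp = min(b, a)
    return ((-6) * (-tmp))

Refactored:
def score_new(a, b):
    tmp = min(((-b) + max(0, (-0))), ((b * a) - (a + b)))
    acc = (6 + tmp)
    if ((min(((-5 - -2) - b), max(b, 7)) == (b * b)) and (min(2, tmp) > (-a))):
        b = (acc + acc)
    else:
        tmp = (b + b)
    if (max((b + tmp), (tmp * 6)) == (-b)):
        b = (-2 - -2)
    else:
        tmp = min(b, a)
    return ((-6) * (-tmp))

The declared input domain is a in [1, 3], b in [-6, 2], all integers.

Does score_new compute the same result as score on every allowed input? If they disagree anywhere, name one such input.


Try a=2, b=1.
score: tmp = -1; acc = 5; ((min((-3 - b), max(b, 7)) != (b * b)) and (min(2, tmp) > (-a))) -> true; b = 10; (max((b + tmp), (tmp * 6)) == (-b)) -> false; tmp = 2; return 12
score_new: tmp = -1; acc = 5; ((min(((-5 - -2) - b), max(b, 7)) == (b * b)) and (min(2, tmp) > (-a))) -> false; tmp = 2; (max((b + tmp), (tmp * 6)) == (-b)) -> false; tmp = 1; return 6
12 vs 6 — the two versions disagree here.
verdict: not equivalent; witness: a=2, b=1


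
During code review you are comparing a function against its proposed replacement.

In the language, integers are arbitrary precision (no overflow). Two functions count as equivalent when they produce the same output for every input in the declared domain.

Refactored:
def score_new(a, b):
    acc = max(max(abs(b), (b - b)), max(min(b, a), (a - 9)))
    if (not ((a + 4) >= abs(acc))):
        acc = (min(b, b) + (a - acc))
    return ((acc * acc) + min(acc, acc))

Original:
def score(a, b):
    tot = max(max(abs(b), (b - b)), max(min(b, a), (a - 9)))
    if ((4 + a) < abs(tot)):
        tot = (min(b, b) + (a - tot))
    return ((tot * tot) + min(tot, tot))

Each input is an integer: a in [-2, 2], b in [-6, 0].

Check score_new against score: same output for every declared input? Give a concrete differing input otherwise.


Side by side, the visible changes include: local variable names differ; and boolean connective usage differs; and comparison usage differs.
Spot check at a=0, b=-5 — score: tot := 5 | ((4 + a) < abs(tot)): true | tot := -10 | result 90. score_new: acc := 5 | (not ((a + 4) >= abs(acc))): true | acc := -10 | result 90. Both give 90.
Every one of the 35 inputs gives matching results.
verdict: equivalent


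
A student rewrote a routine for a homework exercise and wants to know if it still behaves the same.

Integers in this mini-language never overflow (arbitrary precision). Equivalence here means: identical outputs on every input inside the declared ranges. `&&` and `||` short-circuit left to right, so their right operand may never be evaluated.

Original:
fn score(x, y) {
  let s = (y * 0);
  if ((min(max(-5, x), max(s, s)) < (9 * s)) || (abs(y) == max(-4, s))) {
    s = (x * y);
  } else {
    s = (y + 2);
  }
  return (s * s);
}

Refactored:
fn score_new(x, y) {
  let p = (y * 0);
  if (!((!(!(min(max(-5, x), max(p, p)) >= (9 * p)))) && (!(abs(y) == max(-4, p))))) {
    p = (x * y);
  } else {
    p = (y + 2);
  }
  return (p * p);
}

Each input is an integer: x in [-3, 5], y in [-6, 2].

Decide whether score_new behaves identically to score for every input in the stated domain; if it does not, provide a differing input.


Although local variable names differ; and comparison usage differs; and boolean connective usage differs, 81/81 inputs agree.
verdict: equivalent


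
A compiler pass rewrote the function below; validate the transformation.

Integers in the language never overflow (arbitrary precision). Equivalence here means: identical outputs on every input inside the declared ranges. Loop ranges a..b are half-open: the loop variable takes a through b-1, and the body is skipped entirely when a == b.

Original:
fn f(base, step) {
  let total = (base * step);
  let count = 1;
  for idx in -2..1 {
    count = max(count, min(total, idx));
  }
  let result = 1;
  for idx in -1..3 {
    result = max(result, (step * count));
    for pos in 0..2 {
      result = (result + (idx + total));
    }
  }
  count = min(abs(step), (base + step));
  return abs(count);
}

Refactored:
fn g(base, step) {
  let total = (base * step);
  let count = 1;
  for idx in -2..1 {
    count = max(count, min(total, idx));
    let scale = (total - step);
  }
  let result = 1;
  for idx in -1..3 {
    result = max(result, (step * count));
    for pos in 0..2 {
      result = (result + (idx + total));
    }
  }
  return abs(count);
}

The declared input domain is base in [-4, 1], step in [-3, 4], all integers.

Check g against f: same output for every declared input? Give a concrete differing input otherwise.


base=-4, step=-3 yields 7 from f but 1 from g.
verdict: not equivalent; witness: base=-4, step=-3


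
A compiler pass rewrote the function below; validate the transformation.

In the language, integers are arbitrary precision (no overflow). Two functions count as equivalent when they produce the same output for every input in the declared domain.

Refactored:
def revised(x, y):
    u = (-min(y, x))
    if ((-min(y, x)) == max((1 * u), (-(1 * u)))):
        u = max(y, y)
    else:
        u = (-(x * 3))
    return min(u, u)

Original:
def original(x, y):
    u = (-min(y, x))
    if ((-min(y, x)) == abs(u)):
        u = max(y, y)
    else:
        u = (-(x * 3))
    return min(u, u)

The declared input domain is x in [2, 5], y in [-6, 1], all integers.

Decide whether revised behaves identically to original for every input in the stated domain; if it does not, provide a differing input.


Although constant usage differs; and min/max/abs usage differs; and arithmetic usage differs, 32/32 inputs agree.
verdict: equivalent


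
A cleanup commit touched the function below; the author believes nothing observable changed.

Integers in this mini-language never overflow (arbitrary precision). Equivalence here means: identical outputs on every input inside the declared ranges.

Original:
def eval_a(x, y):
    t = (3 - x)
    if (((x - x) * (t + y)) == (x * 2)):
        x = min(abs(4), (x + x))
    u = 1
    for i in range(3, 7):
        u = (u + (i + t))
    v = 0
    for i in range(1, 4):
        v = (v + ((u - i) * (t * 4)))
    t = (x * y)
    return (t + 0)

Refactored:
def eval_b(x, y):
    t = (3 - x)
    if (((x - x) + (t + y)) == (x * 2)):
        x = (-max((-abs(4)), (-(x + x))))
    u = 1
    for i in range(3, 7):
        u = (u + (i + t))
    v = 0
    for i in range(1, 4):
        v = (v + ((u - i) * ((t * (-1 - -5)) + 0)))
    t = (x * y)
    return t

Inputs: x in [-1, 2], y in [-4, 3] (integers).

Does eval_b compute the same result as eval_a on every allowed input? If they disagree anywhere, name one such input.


Try x=2, y=3.
eval_a: t becomes 1; next (((x - x) * (t + y)) == (x * 2)) evaluates to false; next u becomes 1; next at i=3:; next u becomes 5; next at i=4:; next u becomes 10; next at i=5:; next u becomes 16; next at i=6:; next u becomes 23; next v becomes 0; next at i=1:; next v becomes 88; next at i=2:; next v becomes 172; next at i=3:; next v becomes 252; next t becomes 6; next final value 6
eval_b: t becomes 1; next (((x - x) + (t + y)) == (x * 2)) evaluates to true; next x becomes 4; next u becomes 1; next at i=3:; next u becomes 5; next at i=4:; next u becomes 10; next at i=5:; next u becomes 16; next at i=6:; next u becomes 23; next v becomes 0; next at i=1:; next v becomes 88; next at i=2:; next v becomes 172; next at i=3:; next v becomes 252; next t becomes 12; next final value 12
6 and 12 differ, so these are not the same function on this domain.
verdict: not equivalent; witness: x=2, y=3


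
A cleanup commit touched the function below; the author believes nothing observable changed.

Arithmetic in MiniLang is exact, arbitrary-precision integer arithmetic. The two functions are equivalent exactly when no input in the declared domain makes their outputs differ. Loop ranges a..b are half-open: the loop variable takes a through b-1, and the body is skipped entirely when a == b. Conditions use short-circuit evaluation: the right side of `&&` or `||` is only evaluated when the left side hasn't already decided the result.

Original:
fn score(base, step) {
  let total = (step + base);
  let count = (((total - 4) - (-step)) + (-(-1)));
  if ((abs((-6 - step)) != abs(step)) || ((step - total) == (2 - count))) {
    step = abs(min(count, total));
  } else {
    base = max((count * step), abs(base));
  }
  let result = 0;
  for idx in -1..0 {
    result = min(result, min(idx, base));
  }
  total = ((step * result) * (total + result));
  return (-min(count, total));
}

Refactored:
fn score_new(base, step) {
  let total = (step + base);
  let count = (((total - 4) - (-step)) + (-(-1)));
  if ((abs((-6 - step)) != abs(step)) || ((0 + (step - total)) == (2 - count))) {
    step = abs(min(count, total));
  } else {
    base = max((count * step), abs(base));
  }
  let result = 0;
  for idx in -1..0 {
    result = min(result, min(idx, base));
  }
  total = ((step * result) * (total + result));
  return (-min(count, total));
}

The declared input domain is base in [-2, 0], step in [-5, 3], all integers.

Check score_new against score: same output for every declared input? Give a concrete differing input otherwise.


The two are interchangeable: constant usage differs; arithmetic usage differs, and every declared input agrees.
One worked example (base=0, step=-3) — score: total = -3; count = -9; ((abs((-6 - step)) != abs(step)) || ((step - total) == (2 - count))) -> false; base = 27; result = 0; [idx=-1]; result = -1; total = -12; return 12; score_new: total = -3; count = -9; ((abs((-6 - step)) != abs(step)) || ((0 + (step - total)) == (2 - count))) -> false; base = 27; result = 0; [idx=-1]; result = -1; total = -12; return 12; agreement on 12.
An exhaustive pass over the 27 declared inputs shows identical outputs.
verdict: equivalent


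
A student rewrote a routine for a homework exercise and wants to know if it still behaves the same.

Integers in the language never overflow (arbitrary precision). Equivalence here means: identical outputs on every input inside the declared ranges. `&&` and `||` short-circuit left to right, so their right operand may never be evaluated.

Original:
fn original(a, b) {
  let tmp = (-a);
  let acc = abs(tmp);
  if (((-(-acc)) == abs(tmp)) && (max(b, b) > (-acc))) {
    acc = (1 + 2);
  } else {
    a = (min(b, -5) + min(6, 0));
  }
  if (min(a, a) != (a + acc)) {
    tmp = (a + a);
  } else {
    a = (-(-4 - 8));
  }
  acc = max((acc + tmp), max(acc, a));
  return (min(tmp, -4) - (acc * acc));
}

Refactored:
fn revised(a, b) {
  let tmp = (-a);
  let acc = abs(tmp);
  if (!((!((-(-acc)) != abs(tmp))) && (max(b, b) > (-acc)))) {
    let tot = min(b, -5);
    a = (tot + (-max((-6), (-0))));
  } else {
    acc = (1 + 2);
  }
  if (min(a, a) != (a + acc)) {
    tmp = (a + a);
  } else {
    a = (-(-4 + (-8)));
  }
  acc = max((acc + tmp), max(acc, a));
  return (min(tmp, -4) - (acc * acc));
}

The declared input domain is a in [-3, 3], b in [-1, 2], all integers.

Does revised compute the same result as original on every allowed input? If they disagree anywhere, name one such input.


Behavior is preserved: although min/max/abs usage differs, plus arithmetic usage differs, plus boolean connective usage differs, plus local variable names differ, plus statement counts differ, plus comparison usage differs, the outputs never diverge.
As a probe, take a=-1, b=2: original runs tmp := 1 | acc := 1 | (((-(-acc)) == abs(tmp)) && (max(b, b) > (-acc))): true | acc := 3 | (min(a, a) != (a + acc)): true | tmp := -2 | acc := 3 | result -13; revised runs tmp := 1 | acc := 1 | (!((!((-(-acc)) != abs(tmp))) && (max(b, b) > (-acc)))): false | acc := 3 | (min(a, a) != (a + acc)): true | tmp := -2 | acc := 3 | result -13; both end at -13.
Sweeping the whole domain (28 inputs) finds no disagreement.
verdict: equivalent


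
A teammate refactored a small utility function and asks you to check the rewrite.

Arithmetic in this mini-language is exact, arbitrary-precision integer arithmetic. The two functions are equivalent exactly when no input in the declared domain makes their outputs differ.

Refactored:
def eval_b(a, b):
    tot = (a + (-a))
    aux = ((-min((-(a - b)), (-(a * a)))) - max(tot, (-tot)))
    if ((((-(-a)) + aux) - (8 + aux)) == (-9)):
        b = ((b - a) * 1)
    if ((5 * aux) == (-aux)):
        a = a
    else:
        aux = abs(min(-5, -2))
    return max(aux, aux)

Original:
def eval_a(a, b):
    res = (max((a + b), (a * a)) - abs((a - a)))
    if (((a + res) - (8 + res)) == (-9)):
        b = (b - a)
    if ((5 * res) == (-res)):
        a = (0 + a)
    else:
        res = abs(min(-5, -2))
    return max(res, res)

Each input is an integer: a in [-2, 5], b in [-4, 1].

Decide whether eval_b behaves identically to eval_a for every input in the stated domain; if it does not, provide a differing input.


On input a=0, b=-4, eval_a returns 0 while eval_b returns 5.
verdict: not equivalent; witness: a=0, b=-4


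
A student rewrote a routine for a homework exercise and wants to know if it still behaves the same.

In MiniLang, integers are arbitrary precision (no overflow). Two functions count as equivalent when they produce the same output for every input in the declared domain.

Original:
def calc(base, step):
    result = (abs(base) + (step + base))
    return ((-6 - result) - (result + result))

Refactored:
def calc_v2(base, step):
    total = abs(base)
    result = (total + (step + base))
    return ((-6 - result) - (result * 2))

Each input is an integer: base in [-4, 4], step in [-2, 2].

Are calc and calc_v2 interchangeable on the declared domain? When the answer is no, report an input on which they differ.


The two are interchangeable: statement counts differ; arithmetic usage differs; local variable names differ; constant usage differs, and every declared input agrees.
Tracing base=-4, step=-1: calc: result = -1; return -3 | calc_v2: total = 4; result = -1; return -3 — matching result -3.
Checked all 45 inputs in the declared domain: the outputs agree on every one.
verdict: equivalent


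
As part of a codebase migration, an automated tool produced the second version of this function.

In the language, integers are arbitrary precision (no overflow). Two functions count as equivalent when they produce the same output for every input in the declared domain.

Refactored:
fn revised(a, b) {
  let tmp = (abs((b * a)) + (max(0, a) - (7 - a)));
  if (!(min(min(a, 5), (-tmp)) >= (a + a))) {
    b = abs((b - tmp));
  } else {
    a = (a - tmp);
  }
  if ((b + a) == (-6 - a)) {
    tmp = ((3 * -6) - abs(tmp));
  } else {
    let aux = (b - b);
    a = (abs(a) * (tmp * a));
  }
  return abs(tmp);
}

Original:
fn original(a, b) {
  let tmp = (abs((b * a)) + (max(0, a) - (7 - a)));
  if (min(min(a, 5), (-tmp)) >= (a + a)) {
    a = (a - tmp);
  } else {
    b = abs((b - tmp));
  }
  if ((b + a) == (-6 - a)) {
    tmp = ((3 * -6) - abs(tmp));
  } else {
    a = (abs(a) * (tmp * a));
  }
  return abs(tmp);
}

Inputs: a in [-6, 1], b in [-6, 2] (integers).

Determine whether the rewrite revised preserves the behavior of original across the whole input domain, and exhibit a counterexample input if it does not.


The two are interchangeable: local variable names differ; also boolean connective usage differs; also arithmetic usage differs; also statement counts differ, and every declared input agrees.
One worked example (a=1, b=-5) — original: tmp = 0; (min(min(a, 5), (-tmp)) >= (a + a)) -> false; b = 5; ((b + a) == (-6 - a)) -> false; a = 0; return 0; revised: tmp = 0; (!(min(min(a, 5), (-tmp)) >= (a + a))) -> true; b = 5; ((b + a) == (-6 - a)) -> false; aux = 0; a = 0; return 0; agreement on 0.
An exhaustive pass over the 72 declared inputs shows identical outputs.
verdict: equivalent


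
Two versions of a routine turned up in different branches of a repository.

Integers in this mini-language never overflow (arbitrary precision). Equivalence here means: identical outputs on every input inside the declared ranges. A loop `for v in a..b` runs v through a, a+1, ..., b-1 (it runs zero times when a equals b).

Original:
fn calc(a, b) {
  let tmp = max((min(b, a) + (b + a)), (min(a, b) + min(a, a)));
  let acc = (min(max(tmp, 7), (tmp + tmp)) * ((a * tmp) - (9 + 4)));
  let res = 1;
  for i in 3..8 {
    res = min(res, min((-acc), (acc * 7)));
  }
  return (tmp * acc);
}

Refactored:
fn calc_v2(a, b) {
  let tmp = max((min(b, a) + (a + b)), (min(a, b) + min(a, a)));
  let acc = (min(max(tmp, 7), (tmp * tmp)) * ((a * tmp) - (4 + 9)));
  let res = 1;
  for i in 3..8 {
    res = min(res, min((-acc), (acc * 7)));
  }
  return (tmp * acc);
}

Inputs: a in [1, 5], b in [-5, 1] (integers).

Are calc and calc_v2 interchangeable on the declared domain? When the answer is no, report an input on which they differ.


Evaluate both at a=1, b=-5.
calc: tmp := -4 | acc := 136 | res := 1 | iter i=3: | res := -136 | iter i=4: | res := -136 | iter i=5: | res := -136 | iter i=6: | res := -136 | iter i=7: | res := -136 | result -544
calc_v2: tmp := -4 | acc := -119 | res := 1 | iter i=3: | res := -833 | iter i=4: | res := -833 | iter i=5: | res := -833 | iter i=6: | res := -833 | iter i=7: | res := -833 | result 476
-544 != 476, so the rewrite changes behavior.
verdict: not equivalent; witness: a=1, b=-5


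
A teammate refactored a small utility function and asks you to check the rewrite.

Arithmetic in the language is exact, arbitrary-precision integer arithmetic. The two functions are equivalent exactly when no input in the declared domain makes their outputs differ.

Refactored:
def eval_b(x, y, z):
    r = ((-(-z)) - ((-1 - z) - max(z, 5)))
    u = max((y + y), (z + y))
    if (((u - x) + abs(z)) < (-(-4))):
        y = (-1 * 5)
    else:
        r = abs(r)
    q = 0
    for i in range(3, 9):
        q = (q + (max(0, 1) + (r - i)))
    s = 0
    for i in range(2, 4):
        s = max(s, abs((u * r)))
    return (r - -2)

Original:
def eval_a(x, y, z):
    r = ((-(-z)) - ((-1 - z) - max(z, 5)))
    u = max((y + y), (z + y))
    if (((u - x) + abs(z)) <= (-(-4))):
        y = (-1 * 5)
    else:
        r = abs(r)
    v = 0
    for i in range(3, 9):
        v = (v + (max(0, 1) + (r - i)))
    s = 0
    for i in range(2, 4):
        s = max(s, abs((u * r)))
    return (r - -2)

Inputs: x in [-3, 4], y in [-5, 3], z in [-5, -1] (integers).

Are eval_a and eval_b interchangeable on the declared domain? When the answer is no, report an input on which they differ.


Take x=-3, y=-2, z=-5.
eval_a: r becomes -4; next u becomes -4; next (((u - x) + abs(z)) <= (-(-4))) evaluates to true; next y becomes -5; next v becomes 0; next at i=3:; next v becomes -6; next at i=4:; next v becomes -13; next at i=5:; next v becomes -21; next at i=6:; next v becomes -30; next at i=7:; next v becomes -40; next at i=8:; next v becomes -51; next s becomes 0; next at i=2:; next s becomes 16; next at i=3:; next s becomes 16; next final value -2
eval_b: r becomes -4; next u becomes -4; next (((u - x) + abs(z)) < (-(-4))) evaluates to false; next r becomes 4; next q becomes 0; next at i=3:; next q becomes 2; next at i=4:; next q becomes 3; next at i=5:; next q becomes 3; next at i=6:; next q becomes 2; next at i=7:; next q becomes 0; next at i=8:; next q becomes -3; next s becomes 0; next at i=2:; next s becomes 16; next at i=3:; next s becomes 16; next final value 6
-2 vs 6 — the two versions disagree here.
verdict: not equivalent; witness: x=-3, y=-2, z=-5


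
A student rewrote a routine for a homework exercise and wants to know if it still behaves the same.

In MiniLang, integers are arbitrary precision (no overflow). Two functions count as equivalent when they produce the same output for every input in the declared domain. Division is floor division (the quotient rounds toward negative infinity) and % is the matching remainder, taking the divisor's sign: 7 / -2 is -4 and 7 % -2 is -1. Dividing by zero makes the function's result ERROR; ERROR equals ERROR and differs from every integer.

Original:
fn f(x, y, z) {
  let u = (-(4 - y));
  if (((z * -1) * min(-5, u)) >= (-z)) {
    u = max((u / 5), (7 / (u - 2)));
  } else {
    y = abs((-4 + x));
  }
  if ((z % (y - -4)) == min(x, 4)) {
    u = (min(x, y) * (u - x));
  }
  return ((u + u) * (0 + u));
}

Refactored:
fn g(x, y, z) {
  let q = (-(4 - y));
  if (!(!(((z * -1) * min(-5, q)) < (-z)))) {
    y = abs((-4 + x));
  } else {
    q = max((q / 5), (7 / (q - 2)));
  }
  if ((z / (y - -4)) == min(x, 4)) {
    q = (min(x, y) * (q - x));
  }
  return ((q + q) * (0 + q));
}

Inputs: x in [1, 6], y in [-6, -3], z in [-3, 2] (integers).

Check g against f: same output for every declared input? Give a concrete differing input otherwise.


Not equivalent: x=1, y=-3, z=1 separates them (2 vs 72).
f: u := -7 | (((z * -1) * min(-5, u)) >= (-z)): true | u := -1 | ((z % (y - -4)) == min(x, 4)): false | result 2
g: q := -7 | (!(!(((z * -1) * min(-5, q)) < (-z)))): false | q := -1 | ((z / (y - -4)) == min(x, 4)): true | q := 6 | result 72
verdict: not equivalent; witness: x=1, y=-3, z=1


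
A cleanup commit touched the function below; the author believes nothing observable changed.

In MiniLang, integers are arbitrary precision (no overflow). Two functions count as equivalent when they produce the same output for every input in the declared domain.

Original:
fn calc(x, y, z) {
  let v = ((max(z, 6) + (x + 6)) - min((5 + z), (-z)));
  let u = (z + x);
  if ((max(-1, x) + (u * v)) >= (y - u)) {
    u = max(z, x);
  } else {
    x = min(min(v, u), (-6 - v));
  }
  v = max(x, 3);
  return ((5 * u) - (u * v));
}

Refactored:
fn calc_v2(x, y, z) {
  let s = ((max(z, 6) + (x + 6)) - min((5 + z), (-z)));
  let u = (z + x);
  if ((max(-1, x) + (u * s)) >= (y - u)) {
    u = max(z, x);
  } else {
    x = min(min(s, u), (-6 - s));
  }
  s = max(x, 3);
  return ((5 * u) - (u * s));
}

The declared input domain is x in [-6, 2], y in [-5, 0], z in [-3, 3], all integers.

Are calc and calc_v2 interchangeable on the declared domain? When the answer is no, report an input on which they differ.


Equivalent — the differences include local variable names differ, yet no declared input distinguishes the two.
As a probe, take x=-3, y=-5, z=1: calc runs v := 10 | u := -2 | ((max(-1, x) + (u * v)) >= (y - u)): false | x := -16 | v := 3 | result -4; calc_v2 runs s := 10 | u := -2 | ((max(-1, x) + (u * s)) >= (y - u)): false | x := -16 | s := 3 | result -4; both end at -4.
Every one of the 378 inputs gives matching results.
verdict: equivalent


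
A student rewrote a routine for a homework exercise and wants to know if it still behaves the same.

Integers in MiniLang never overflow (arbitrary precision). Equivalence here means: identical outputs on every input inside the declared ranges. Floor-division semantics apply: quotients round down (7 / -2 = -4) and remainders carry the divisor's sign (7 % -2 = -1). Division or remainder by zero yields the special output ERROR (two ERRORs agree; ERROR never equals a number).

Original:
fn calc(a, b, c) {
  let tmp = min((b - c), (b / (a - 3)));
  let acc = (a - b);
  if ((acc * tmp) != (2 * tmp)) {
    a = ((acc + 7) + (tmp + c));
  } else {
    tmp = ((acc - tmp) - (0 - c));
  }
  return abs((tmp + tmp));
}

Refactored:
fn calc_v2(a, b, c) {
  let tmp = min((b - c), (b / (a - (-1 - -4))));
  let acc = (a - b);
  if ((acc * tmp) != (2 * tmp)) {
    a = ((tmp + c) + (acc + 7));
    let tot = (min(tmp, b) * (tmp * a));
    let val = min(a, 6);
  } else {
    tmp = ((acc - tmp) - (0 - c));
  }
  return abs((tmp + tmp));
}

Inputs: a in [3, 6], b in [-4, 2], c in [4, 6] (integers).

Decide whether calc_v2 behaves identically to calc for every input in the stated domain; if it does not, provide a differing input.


Comparing the listings, the differences include: arithmetic usage differs; constant usage differs; statement counts differ; local variable names differ; min/max/abs usage differs.
As a probe, take a=4, b=-1, c=6: calc runs tmp = -7; acc = 5; ((acc * tmp) != (2 * tmp)) -> true; a = 11; return 14; calc_v2 runs tmp = -7; acc = 5; ((acc * tmp) != (2 * tmp)) -> true; a = 11; tot = 539; val = 6; return 14; both end at 14.
Every one of the 84 inputs gives matching results.
verdict: equivalent


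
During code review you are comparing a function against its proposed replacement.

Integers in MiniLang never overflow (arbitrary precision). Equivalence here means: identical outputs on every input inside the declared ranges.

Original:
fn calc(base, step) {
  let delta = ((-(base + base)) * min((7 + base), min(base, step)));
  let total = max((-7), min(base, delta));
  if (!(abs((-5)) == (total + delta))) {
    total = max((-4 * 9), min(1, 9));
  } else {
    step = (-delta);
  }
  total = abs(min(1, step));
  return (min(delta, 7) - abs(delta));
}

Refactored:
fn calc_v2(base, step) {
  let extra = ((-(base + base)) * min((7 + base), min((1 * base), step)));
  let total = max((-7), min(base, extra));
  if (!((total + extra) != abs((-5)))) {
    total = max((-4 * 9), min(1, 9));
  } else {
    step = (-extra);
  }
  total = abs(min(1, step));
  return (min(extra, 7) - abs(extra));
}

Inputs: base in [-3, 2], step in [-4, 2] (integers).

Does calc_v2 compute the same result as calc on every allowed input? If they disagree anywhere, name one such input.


One difference looks behavioral, but it never changes the outcome for any declared input.
Tracing base=0, step=0: calc: delta becomes 0; next total becomes 0; next (!(abs((-5)) == (total + delta))) evaluates to true; next total becomes 1; next total becomes 0; next final value 0 | calc_v2: extra becomes 0; next total becomes 0; next (!((total + extra) != abs((-5)))) evaluates to false; next step becomes 0; next total becomes 0; next final value 0 — matching result 0.
An exhaustive pass over the 42 declared inputs shows identical outputs.
verdict: equivalent
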